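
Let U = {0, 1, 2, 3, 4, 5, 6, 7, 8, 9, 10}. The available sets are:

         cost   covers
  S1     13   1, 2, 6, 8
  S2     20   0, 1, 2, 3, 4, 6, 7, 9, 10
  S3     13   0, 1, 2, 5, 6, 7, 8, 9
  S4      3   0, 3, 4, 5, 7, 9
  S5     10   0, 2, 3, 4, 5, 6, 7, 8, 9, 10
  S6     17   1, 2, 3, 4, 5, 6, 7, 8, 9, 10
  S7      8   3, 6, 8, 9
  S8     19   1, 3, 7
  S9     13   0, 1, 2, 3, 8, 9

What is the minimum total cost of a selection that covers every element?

20

S4, S6 cover every element at cost 3 + 17 = 20.
Any cover uses at least 2 sets; among all covering selections none totals below 20.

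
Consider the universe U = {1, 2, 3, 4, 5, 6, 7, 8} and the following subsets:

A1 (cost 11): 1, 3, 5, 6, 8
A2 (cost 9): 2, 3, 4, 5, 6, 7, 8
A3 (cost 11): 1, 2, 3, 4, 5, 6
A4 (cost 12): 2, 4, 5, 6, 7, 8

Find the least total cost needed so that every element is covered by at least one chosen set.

20

A1, A2 cover every element at cost 11 + 9 = 20.
Any cover uses at least 2 sets; among all covering selections none totals below 20.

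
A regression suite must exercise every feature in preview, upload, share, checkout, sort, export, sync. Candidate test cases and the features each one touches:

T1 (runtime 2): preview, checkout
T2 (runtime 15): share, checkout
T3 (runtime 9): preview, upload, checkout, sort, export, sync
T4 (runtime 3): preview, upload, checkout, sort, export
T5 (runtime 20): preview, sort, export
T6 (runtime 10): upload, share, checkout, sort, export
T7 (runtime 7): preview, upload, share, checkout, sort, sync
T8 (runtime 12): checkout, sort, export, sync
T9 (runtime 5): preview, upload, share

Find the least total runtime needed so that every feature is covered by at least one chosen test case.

T4, T7 cover every feature at runtime 3 + 7 = 10.
Any cover uses at least 2 test cases; among all covering selections none totals below 10.

10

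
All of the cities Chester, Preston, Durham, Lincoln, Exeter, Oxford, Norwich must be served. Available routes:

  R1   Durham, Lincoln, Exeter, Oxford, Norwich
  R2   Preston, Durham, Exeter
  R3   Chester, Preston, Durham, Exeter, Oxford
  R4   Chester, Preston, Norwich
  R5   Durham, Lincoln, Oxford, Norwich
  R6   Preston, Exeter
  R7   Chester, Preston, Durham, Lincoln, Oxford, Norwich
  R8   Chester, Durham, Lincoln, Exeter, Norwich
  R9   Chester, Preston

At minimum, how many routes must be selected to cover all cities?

2

R1, R3 together cover {Chester, Preston, Durham, Lincoln, Exeter, Oxford, Norwich} — every city.
No single route contains all 7 cities, so 2 is optimal.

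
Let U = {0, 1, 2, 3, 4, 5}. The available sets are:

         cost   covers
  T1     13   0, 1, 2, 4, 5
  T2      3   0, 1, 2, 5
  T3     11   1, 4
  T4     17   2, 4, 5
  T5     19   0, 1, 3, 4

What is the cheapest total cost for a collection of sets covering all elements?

22

T2, T5 cover every element at cost 3 + 19 = 22.
Any cover uses at least 2 sets; among all covering selections none totals below 22.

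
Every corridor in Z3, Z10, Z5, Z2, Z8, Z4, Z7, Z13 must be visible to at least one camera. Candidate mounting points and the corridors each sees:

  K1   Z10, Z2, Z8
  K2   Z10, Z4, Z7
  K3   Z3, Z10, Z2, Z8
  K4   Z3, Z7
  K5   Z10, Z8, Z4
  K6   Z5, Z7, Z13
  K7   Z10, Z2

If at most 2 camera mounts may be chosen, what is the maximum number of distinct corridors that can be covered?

Choosing K3, K6 covers {Z3, Z10, Z5, Z2, Z8, Z7, Z13} — 7 corridors.
No choice of 2 camera mounts does better; here Z4 is left uncovered.

7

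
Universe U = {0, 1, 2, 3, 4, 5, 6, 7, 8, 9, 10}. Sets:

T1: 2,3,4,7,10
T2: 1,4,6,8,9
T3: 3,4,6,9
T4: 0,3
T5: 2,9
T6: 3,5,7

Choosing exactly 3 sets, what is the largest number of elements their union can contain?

Choosing T1, T2, T4 covers {0, 1, 2, 3, 4, 6, 7, 8, 9, 10} — 10 elements.
No choice of 3 sets does better; here 5 is left uncovered.

10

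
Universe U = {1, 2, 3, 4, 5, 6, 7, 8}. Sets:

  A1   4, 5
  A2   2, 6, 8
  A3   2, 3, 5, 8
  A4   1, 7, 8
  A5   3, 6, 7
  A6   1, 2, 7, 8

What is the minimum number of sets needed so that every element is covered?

3

A1, A5, A6 together cover {1, 2, 3, 4, 5, 6, 7, 8} — every element.
No 2 of the 6 sets cover everything (all 15 pairs fall short), so 3 is minimum.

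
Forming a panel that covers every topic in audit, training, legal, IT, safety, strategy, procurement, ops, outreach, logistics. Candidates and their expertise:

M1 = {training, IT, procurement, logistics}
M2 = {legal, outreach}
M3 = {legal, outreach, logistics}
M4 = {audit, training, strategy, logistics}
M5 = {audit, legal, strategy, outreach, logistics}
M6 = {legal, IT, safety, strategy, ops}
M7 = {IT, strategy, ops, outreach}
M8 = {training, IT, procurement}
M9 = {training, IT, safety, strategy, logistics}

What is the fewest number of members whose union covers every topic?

3

M1, M5, M6 together cover {audit, training, legal, IT, safety, strategy, procurement, ops, outreach, logistics} — every topic.
No 2 of the 9 members cover everything (all 36 pairs fall short), so 3 is minimum.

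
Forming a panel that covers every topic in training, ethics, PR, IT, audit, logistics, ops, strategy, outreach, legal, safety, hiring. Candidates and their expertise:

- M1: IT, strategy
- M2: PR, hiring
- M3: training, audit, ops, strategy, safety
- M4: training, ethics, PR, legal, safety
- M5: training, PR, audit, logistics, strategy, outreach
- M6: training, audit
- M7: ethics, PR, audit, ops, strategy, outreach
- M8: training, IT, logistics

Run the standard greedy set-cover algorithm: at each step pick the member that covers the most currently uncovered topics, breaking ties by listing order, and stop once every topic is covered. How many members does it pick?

Pick 1: M5 covers 6 new topics (training, PR, audit, logistics, strategy, outreach).
Pick 2: M4 covers 3 new topics (ethics, legal, safety).
Pick 3: M1 covers 1 new topics (IT).
Pick 4: M2 covers 1 new topics (hiring).
Pick 5: M3 covers 1 new topics (ops).
Greedy uses 5 members. (The true minimum is 4.)

5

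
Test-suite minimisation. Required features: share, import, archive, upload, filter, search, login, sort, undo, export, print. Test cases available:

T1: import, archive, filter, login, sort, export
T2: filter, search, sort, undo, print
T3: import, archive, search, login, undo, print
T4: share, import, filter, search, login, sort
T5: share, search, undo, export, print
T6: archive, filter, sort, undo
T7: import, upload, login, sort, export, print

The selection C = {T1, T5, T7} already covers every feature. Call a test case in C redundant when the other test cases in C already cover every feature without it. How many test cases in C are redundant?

0

Drop T1: archive, filter uncovered — not redundant.
Drop T5: share, search, undo uncovered — not redundant.
Drop T7: upload uncovered — not redundant.
None of the test cases in C is redundant.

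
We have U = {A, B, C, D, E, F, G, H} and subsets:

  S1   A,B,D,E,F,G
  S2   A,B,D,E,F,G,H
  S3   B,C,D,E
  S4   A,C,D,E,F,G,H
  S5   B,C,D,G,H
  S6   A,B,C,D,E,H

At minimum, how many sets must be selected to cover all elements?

S1, S4 together cover {A, B, C, D, E, F, G, H} — every element.
No single set contains all 8 elements, so 2 is optimal.

2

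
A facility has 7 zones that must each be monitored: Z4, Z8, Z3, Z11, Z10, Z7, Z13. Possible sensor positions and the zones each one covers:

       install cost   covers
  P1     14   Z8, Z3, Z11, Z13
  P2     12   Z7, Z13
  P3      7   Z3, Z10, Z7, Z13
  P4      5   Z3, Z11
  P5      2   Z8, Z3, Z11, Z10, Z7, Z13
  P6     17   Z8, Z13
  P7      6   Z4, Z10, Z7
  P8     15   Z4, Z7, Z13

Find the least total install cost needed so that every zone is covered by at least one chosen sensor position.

P5, P7 cover every zone at install cost 2 + 6 = 8.
Any cover uses at least 2 sensor positions; among all covering selections none totals below 8.

8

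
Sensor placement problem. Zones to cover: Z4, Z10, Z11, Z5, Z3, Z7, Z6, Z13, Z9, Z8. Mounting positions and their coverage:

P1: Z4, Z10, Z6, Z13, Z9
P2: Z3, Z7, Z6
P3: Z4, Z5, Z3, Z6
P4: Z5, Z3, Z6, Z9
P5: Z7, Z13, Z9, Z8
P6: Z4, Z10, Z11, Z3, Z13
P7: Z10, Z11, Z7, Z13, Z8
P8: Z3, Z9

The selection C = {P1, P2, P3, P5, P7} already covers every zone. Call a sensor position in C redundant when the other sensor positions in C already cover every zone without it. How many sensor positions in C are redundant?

3

Drop P1: the rest still cover every zone — redundant.
Drop P2: the rest still cover every zone — redundant.
Drop P3: Z5 uncovered — not redundant.
Drop P5: the rest still cover every zone — redundant.
Drop P7: Z11 uncovered — not redundant.
3 redundant: P1, P2, P5.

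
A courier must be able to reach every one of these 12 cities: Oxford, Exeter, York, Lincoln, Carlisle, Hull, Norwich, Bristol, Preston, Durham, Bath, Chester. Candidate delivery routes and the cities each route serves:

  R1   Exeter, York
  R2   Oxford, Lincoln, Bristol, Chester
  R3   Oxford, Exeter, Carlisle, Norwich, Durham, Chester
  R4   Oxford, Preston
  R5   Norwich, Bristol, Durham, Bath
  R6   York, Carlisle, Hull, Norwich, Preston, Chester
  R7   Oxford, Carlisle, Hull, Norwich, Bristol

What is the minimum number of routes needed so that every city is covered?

R1, R2, R5, R6 together cover {Oxford, Exeter, York, Lincoln, Carlisle, Hull, Norwich, Bristol, Preston, Durham, Bath, Chester} — every city.
No 3 of the 7 routes cover everything (all 35 triples fall short), so 4 is minimum.

4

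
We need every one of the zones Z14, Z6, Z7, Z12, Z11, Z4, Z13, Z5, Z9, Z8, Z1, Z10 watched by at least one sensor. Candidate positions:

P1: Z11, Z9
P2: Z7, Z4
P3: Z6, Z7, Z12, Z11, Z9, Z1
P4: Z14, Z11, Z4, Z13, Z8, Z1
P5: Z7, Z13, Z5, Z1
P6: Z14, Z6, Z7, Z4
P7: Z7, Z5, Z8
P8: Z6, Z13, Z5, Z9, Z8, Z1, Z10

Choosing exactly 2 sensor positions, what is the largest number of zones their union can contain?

Choosing P3, P4 covers {Z14, Z6, Z7, Z12, Z11, Z4, Z13, Z9, Z8, Z1} — 10 zones.
No choice of 2 sensor positions does better; here Z5, Z10 are left uncovered.

10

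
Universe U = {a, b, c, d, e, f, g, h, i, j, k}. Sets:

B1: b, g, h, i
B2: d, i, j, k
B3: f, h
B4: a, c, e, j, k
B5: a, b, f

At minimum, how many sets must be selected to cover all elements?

B1, B2, B3, B4 together cover {a, b, c, d, e, f, g, h, i, j, k} — every element.
No 3 of the 5 sets cover everything (all 10 triples fall short), so 4 is minimum.

4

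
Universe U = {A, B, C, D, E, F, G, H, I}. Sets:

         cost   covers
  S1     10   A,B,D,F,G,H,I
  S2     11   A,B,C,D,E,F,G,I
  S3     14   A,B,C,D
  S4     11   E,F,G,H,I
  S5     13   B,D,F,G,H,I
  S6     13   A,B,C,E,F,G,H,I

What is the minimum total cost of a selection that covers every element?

21

S1, S2 cover every element at cost 10 + 11 = 21.
Any cover uses at least 2 sets; among all covering selections none totals below 21.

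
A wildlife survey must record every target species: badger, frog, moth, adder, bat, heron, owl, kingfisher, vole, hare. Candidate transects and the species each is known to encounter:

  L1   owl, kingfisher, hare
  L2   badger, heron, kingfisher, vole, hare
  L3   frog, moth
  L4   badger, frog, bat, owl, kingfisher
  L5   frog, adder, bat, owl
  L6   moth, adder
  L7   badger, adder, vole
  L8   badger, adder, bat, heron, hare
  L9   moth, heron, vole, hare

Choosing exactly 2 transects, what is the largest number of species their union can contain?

Choosing L2, L5 covers {badger, frog, adder, bat, heron, owl, kingfisher, vole, hare} — 9 species.
No choice of 2 transects does better; here moth is left uncovered.

9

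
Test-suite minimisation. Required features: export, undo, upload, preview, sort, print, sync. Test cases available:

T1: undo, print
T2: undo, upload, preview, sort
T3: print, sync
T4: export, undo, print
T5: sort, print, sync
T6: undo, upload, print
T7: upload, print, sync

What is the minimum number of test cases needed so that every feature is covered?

T2, T3, T4 together cover {export, undo, upload, preview, sort, print, sync} — every feature.
No 2 of the 7 test cases cover everything (all 21 pairs fall short), so 3 is minimum.

3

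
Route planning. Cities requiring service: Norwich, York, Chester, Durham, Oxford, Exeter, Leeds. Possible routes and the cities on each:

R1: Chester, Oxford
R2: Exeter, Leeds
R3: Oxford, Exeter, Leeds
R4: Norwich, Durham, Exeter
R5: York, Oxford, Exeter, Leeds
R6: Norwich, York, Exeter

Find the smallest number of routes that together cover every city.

R1, R4, R5 together cover {Norwich, York, Chester, Durham, Oxford, Exeter, Leeds} — every city.
No 2 of the 6 routes cover everything (all 15 pairs fall short), so 3 is minimum.

3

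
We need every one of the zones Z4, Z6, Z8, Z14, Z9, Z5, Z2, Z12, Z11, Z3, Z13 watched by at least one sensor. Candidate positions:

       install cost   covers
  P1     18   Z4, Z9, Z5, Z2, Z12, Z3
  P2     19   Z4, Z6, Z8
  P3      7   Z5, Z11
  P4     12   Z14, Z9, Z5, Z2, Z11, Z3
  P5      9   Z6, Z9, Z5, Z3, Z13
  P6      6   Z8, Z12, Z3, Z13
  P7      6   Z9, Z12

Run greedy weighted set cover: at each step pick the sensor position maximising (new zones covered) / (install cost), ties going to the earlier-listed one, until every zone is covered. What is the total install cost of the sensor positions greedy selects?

Pick 1: P6 adds 4 new (Z8, Z12, Z3, Z13) at install cost 6 (ratio 4/6).
Pick 2: P4 adds 5 new (Z14, Z9, Z5, Z2, Z11) at install cost 12 (ratio 5/12).
Pick 3: P5 adds 1 new (Z6) at install cost 9 (ratio 1/9).
Pick 4: P1 adds 1 new (Z4) at install cost 18 (ratio 1/18).
Greedy total install cost: 6 + 12 + 9 + 18 = 45. (The true optimum is 37, so greedy overshoots here.)

45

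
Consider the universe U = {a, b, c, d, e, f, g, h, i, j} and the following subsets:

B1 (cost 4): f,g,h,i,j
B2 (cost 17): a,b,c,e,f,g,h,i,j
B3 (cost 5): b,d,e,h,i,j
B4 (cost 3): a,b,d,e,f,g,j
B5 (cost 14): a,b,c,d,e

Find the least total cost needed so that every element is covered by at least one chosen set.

B1, B5 cover every element at cost 4 + 14 = 18.
Any cover uses at least 2 sets; among all covering selections none totals below 18.

18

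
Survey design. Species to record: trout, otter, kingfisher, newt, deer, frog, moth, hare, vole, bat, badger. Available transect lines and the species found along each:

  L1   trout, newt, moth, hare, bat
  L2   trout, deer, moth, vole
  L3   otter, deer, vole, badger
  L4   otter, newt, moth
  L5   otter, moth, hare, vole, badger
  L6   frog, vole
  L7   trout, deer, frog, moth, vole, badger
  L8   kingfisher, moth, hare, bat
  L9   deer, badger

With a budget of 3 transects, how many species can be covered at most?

11

Choosing L4, L7, L8 covers {trout, otter, kingfisher, newt, deer, frog, moth, hare, vole, bat, badger} — 11 species.
That is all 11 species.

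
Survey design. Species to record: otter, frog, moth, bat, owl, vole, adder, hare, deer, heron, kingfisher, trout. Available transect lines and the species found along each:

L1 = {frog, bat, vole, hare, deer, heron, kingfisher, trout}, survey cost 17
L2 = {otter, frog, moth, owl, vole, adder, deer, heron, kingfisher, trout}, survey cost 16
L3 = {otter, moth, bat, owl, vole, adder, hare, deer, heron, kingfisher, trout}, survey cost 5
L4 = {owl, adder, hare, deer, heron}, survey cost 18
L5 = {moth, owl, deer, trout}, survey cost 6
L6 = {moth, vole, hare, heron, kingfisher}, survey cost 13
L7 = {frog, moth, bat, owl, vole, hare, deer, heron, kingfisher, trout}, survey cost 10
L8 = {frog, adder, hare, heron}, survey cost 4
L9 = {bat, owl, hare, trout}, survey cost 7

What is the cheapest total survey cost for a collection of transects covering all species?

9

L3, L8 cover every species at survey cost 5 + 4 = 9.
Any cover uses at least 2 transects; among all covering selections none totals below 9.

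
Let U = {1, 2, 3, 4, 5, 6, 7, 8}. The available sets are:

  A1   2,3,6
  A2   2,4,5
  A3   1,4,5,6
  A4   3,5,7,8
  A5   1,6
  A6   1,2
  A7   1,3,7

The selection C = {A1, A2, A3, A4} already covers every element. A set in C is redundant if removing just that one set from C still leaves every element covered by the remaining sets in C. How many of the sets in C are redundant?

2

Drop A1: the rest still cover every element — redundant.
Drop A2: the rest still cover every element — redundant.
Drop A3: 1 uncovered — not redundant.
Drop A4: 7, 8 uncovered — not redundant.
2 redundant: A1, A2.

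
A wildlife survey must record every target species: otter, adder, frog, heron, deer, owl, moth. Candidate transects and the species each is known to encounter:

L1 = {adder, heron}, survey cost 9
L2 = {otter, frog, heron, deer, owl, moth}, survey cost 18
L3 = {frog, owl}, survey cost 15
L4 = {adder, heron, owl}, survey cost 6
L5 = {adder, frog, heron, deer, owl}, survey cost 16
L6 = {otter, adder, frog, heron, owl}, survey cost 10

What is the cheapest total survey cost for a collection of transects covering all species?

L2, L4 cover every species at survey cost 18 + 6 = 24.
Any cover uses at least 2 transects; among all covering selections none totals below 24.

24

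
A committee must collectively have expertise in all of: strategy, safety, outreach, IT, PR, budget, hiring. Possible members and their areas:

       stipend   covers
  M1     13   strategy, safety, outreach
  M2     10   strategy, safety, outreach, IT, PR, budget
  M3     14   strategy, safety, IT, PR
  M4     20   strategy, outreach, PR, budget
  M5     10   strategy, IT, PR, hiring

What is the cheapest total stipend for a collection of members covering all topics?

M2, M5 cover every topic at stipend 10 + 10 = 20.
Any cover uses at least 2 members; among all covering selections none totals below 20.

20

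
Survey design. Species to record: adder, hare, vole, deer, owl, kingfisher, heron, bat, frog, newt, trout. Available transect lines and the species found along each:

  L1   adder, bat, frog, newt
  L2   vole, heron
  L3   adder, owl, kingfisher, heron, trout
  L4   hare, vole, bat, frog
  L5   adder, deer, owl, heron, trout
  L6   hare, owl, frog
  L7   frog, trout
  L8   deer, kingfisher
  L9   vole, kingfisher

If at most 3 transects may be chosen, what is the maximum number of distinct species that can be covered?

10

Choosing L1, L3, L4 covers {adder, hare, vole, owl, kingfisher, heron, bat, frog, newt, trout} — 10 species.
No choice of 3 transects does better; here deer is left uncovered.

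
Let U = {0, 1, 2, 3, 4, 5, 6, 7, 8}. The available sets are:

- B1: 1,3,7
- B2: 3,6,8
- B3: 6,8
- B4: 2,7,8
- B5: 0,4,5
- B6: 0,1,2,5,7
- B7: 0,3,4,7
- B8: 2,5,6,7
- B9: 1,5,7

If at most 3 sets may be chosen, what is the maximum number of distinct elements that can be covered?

9

Choosing B2, B5, B6 covers {0, 1, 2, 3, 4, 5, 6, 7, 8} — 9 elements.
That is all 9 elements.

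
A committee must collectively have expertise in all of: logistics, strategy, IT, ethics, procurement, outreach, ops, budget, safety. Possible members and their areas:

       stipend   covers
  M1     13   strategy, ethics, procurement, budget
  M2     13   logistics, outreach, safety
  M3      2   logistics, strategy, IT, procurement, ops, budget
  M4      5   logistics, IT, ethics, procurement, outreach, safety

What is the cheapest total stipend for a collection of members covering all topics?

7

M3, M4 cover every topic at stipend 2 + 5 = 7.
Any cover uses at least 2 members; among all covering selections none totals below 7.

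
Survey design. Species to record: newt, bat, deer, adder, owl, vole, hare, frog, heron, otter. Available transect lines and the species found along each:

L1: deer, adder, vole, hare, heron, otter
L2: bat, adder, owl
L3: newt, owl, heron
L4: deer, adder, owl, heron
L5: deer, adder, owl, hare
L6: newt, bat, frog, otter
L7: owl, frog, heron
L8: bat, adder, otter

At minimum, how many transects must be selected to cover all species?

L1, L2, L6 together cover {newt, bat, deer, adder, owl, vole, hare, frog, heron, otter} — every species.
No 2 of the 8 transects cover everything (all 28 pairs fall short), so 3 is minimum.

3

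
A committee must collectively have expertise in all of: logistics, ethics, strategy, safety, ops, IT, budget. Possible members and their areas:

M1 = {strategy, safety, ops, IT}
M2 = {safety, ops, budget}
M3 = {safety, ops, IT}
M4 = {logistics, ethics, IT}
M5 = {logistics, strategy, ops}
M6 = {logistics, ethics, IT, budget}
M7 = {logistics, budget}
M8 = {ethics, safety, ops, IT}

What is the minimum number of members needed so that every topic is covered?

2

M1, M6 together cover {logistics, ethics, strategy, safety, ops, IT, budget} — every topic.
No single member contains all 7 topics, so 2 is optimal.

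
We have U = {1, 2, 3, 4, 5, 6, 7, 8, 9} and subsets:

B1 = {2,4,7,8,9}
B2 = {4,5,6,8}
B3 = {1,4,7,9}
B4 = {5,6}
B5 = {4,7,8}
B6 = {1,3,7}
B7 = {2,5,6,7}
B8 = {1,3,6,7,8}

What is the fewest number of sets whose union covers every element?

3

B1, B2, B6 together cover {1, 2, 3, 4, 5, 6, 7, 8, 9} — every element.
No 2 of the 8 sets cover everything (all 28 pairs fall short), so 3 is minimum.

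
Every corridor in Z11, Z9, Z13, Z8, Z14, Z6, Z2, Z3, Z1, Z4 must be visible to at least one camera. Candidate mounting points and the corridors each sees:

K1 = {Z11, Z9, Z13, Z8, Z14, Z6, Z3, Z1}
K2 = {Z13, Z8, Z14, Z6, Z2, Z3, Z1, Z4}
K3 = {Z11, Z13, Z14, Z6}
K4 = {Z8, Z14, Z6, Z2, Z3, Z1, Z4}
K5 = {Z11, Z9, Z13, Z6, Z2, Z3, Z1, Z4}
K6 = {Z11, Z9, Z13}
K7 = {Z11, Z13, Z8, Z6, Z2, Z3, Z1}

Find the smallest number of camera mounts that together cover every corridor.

2

K1, K2 together cover {Z11, Z9, Z13, Z8, Z14, Z6, Z2, Z3, Z1, Z4} — every corridor.
No single camera mount contains all 10 corridors, so 2 is optimal.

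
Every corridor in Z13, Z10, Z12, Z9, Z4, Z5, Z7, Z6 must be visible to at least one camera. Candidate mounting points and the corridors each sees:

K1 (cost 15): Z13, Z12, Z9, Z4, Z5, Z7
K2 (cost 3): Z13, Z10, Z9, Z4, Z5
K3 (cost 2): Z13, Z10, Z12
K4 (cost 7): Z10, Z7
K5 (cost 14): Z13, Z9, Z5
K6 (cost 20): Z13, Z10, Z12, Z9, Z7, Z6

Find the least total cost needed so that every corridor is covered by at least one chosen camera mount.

K2, K6 cover every corridor at cost 3 + 20 = 23.
Any cover uses at least 2 camera mounts; among all covering selections none totals below 23.

23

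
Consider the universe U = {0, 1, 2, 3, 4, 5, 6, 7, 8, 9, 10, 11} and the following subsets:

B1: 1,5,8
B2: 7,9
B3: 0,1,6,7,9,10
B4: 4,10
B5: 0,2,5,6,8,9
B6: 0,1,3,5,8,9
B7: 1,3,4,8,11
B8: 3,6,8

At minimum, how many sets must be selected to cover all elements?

B3, B5, B7 together cover {0, 1, 2, 3, 4, 5, 6, 7, 8, 9, 10, 11} — every element.
No 2 of the 8 sets cover everything (all 28 pairs fall short), so 3 is minimum.

3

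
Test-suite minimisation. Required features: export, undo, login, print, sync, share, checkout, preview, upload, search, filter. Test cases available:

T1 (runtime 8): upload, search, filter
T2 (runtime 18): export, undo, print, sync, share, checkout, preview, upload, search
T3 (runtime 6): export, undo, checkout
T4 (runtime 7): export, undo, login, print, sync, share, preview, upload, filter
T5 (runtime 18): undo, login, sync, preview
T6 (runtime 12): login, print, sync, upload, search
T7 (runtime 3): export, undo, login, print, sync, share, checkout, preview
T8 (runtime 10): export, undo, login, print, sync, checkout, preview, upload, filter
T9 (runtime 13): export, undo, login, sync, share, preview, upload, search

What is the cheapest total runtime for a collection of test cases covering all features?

11

T1, T7 cover every feature at runtime 8 + 3 = 11.
Any cover uses at least 2 test cases; among all covering selections none totals below 11.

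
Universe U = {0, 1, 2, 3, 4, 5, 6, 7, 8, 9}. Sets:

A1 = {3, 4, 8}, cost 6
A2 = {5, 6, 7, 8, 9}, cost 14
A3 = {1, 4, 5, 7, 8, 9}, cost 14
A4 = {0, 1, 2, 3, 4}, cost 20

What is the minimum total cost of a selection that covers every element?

34

A2, A4 cover every element at cost 14 + 20 = 34.
Any cover uses at least 2 sets; among all covering selections none totals below 34.
Greedy by coverage-per-cost would pick A1, A2, A4 for 40 — worse than the optimum 34.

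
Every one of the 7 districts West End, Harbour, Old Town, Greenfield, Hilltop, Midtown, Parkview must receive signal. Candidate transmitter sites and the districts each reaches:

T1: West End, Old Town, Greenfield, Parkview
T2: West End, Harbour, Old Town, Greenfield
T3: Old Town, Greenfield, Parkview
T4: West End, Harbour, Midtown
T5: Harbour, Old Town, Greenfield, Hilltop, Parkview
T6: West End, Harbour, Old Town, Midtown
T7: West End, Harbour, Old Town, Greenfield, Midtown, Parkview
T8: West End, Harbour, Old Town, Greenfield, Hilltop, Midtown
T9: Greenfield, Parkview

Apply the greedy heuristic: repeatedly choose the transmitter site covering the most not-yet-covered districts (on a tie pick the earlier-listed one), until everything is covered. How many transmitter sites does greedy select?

Pick 1: T7 covers 6 new districts (West End, Harbour, Old Town, Greenfield, Midtown, Parkview).
Pick 2: T5 covers 1 new districts (Hilltop).
Greedy uses 2 transmitter sites.

2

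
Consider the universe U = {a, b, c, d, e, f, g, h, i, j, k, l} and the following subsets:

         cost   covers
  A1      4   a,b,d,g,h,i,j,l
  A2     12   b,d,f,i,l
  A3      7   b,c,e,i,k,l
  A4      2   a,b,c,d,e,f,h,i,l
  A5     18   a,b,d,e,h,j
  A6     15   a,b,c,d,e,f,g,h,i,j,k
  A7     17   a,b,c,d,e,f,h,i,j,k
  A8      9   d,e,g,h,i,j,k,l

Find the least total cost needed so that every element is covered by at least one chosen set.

A4, A8 cover every element at cost 2 + 9 = 11.
Any cover uses at least 2 sets; among all covering selections none totals below 11.
Greedy by coverage-per-cost would pick A4, A1, A3 for 13 — worse than the optimum 11.

11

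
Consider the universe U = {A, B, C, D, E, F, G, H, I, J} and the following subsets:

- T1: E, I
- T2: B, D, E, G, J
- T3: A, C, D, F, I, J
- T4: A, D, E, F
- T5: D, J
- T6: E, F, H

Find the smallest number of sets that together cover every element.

3

T2, T3, T6 together cover {A, B, C, D, E, F, G, H, I, J} — every element.
No 2 of the 6 sets cover everything (all 15 pairs fall short), so 3 is minimum.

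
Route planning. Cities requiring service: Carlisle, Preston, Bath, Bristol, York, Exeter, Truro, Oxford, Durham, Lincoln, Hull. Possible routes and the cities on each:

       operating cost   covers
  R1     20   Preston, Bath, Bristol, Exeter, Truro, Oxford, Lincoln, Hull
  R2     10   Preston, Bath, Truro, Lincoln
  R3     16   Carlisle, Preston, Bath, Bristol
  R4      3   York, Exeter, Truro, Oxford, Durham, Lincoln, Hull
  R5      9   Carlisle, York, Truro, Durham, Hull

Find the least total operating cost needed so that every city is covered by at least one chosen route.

R3, R4 cover every city at operating cost 16 + 3 = 19.
Any cover uses at least 2 routes; among all covering selections none totals below 19.

19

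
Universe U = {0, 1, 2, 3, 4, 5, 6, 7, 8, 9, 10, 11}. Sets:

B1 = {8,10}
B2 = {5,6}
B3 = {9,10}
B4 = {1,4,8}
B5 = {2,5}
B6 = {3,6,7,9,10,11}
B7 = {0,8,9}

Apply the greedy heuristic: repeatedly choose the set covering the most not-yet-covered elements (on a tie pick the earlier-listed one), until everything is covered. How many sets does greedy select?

Pick 1: B6 covers 6 new elements (3, 6, 7, 9, 10, 11).
Pick 2: B4 covers 3 new elements (1, 4, 8).
Pick 3: B5 covers 2 new elements (2, 5).
Pick 4: B7 covers 1 new elements (0).
Greedy uses 4 sets.

4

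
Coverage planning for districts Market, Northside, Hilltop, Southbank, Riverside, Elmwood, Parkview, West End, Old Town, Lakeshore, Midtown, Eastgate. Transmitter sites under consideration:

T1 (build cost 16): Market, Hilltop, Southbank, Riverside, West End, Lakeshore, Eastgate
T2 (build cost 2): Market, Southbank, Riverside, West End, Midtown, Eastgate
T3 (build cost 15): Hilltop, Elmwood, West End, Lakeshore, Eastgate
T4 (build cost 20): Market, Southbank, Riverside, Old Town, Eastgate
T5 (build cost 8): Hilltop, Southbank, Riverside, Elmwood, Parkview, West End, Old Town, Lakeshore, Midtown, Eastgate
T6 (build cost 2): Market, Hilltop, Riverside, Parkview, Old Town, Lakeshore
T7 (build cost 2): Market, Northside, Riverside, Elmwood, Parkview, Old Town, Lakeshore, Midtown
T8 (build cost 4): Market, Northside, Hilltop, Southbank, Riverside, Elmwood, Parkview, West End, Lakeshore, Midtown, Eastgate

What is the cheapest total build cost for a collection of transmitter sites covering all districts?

T6, T8 cover every district at build cost 2 + 4 = 6.
Any cover uses at least 2 transmitter sites; among all covering selections none totals below 6.

6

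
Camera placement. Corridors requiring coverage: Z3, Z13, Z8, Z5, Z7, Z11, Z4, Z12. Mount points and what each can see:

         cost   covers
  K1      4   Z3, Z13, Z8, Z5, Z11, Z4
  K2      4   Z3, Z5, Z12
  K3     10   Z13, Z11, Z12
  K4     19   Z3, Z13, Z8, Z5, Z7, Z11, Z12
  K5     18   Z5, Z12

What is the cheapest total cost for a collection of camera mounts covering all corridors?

23

K1, K4 cover every corridor at cost 4 + 19 = 23.
Any cover uses at least 2 camera mounts; among all covering selections none totals below 23.
Greedy by coverage-per-cost would pick K1, K2, K4 for 27 — worse than the optimum 23.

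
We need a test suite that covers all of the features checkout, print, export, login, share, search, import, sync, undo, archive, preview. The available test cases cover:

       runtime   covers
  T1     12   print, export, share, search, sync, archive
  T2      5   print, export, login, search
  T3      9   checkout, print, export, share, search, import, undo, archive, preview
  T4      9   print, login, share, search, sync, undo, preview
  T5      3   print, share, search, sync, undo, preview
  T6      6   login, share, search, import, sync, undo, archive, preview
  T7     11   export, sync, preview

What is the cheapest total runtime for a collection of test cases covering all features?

T3, T6 cover every feature at runtime 9 + 6 = 15.
Any cover uses at least 2 test cases; among all covering selections none totals below 15.

15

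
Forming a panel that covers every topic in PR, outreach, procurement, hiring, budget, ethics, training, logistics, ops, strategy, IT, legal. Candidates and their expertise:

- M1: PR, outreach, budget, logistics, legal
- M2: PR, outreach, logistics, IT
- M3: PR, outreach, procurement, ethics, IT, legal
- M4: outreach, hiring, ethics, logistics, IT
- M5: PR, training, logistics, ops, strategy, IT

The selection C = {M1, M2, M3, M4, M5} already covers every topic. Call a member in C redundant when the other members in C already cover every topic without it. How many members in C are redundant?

Drop M1: budget uncovered — not redundant.
Drop M2: the rest still cover every topic — redundant.
Drop M3: procurement uncovered — not redundant.
Drop M4: hiring uncovered — not redundant.
Drop M5: training, ops, strategy uncovered — not redundant.
1 redundant: M2.

1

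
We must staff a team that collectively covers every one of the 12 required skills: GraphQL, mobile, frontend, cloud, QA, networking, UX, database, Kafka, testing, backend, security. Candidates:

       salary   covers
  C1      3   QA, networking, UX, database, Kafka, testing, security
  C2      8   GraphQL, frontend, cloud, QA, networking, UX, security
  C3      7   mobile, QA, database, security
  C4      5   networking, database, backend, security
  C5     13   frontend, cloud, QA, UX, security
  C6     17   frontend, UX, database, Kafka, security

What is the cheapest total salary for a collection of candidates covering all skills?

C1, C2, C3, C4 cover every skill at salary 3 + 8 + 7 + 5 = 23.
Any cover uses at least 4 candidates; among all covering selections none totals below 23.

23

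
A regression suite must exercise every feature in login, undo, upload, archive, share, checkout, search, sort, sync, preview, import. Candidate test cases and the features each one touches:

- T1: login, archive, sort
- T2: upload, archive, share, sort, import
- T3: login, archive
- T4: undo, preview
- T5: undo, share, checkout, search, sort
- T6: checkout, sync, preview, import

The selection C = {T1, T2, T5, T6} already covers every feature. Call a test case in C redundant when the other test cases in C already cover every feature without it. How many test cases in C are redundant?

0

Drop T1: login uncovered — not redundant.
Drop T2: upload uncovered — not redundant.
Drop T5: undo, search uncovered — not redundant.
Drop T6: sync, preview uncovered — not redundant.
None of the test cases in C is redundant.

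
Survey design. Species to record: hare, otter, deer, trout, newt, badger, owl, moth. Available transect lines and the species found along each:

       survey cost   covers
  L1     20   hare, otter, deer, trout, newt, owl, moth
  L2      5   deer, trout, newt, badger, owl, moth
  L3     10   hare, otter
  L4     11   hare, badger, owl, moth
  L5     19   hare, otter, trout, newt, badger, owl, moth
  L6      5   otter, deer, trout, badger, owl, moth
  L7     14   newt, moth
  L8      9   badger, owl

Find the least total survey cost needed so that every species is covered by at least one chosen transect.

L2, L3 cover every species at survey cost 5 + 10 = 15.
Any cover uses at least 2 transects; among all covering selections none totals below 15.

15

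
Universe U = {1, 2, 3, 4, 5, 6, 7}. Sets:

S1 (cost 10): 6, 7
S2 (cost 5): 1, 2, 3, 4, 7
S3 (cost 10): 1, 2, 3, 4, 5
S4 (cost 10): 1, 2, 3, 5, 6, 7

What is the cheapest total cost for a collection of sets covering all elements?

15

S2, S4 cover every element at cost 5 + 10 = 15.
Any cover uses at least 2 sets; among all covering selections none totals below 15.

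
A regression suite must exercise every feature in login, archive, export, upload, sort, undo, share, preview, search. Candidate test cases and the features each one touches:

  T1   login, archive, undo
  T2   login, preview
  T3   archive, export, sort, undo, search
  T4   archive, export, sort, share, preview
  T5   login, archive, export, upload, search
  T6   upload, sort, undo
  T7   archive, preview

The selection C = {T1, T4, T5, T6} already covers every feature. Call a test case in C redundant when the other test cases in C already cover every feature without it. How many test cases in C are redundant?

Drop T1: the rest still cover every feature — redundant.
Drop T4: share, preview uncovered — not redundant.
Drop T5: search uncovered — not redundant.
Drop T6: the rest still cover every feature — redundant.
2 redundant: T1, T6.

2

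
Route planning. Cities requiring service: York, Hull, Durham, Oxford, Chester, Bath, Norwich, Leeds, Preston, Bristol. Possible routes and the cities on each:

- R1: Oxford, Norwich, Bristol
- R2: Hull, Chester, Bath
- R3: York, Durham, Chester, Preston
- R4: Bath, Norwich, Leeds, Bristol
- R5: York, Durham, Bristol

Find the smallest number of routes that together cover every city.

R1, R2, R3, R4 together cover {York, Hull, Durham, Oxford, Chester, Bath, Norwich, Leeds, Preston, Bristol} — every city.
No 3 of the 5 routes cover everything (all 10 triples fall short), so 4 is minimum.

4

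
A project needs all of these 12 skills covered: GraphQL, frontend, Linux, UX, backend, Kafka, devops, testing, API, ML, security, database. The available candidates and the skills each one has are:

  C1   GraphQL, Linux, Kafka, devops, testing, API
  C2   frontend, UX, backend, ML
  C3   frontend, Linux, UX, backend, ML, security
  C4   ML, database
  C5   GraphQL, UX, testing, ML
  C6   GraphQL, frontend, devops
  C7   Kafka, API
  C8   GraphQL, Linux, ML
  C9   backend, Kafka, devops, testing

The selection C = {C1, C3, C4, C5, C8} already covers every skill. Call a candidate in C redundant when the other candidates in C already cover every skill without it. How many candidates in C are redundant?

Drop C1: Kafka, devops, API uncovered — not redundant.
Drop C3: frontend, backend, security uncovered — not redundant.
Drop C4: database uncovered — not redundant.
Drop C5: the rest still cover every skill — redundant.
Drop C8: the rest still cover every skill — redundant.
2 redundant: C5, C8.

2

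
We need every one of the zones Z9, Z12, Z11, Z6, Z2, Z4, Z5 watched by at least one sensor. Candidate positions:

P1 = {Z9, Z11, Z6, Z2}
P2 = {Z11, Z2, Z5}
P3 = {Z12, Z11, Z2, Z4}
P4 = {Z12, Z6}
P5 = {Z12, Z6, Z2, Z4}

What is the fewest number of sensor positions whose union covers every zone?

P1, P2, P3 together cover {Z9, Z12, Z11, Z6, Z2, Z4, Z5} — every zone.
No 2 of the 5 sensor positions cover everything (all 10 pairs fall short), so 3 is minimum.

3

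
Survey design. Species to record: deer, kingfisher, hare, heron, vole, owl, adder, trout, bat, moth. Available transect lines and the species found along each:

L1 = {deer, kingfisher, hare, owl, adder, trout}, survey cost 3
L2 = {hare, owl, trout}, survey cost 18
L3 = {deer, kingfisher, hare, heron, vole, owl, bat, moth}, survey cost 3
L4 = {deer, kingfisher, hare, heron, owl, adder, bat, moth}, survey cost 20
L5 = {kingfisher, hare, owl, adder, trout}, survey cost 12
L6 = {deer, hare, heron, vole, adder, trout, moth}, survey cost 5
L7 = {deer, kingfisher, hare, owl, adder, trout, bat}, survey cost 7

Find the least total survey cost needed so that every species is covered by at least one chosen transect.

6

L1, L3 cover every species at survey cost 3 + 3 = 6.
Any cover uses at least 2 transects; among all covering selections none totals below 6.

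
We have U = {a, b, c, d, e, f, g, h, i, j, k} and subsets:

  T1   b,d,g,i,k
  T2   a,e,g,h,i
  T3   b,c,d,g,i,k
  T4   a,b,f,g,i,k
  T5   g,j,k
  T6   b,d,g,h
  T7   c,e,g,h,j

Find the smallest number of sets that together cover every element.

3

T1, T4, T7 together cover {a, b, c, d, e, f, g, h, i, j, k} — every element.
No 2 of the 7 sets cover everything (all 21 pairs fall short), so 3 is minimum.
Greedy (largest uncovered first) would take T3, T2, T4, T5 — 4 sets — but 3 suffice.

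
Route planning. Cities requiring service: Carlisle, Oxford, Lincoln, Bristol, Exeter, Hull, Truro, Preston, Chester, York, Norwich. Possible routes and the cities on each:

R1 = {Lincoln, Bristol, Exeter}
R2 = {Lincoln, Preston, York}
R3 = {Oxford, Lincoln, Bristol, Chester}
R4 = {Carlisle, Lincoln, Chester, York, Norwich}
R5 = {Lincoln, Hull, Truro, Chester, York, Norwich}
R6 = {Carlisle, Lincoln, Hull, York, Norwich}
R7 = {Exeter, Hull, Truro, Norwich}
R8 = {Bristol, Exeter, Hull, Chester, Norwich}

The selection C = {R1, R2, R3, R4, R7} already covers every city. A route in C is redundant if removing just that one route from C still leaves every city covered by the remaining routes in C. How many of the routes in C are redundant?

Drop R1: the rest still cover every city — redundant.
Drop R2: Preston uncovered — not redundant.
Drop R3: Oxford uncovered — not redundant.
Drop R4: Carlisle uncovered — not redundant.
Drop R7: Hull, Truro uncovered — not redundant.
1 redundant: R1.

1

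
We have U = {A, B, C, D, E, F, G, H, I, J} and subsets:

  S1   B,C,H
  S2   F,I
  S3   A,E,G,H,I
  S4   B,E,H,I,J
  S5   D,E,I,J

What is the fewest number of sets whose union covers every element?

4

S1, S2, S3, S5 together cover {A, B, C, D, E, F, G, H, I, J} — every element.
No 3 of the 5 sets cover everything (all 10 triples fall short), so 4 is minimum.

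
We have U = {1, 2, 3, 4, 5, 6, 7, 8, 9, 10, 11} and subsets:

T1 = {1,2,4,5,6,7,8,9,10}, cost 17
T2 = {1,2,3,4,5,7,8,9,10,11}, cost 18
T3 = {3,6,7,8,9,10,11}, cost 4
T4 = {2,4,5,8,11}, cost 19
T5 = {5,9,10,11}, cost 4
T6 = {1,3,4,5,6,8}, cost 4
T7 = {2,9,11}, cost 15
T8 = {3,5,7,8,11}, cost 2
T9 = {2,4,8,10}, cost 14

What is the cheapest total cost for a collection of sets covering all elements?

T1, T8 cover every element at cost 17 + 2 = 19.
Any cover uses at least 2 sets; among all covering selections none totals below 19.

19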